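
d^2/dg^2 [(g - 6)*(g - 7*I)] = 2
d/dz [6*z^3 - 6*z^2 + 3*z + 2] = 18*z^2 - 12*z + 3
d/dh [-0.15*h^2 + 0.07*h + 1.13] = 0.07 - 0.3*h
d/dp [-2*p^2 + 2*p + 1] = 2 - 4*p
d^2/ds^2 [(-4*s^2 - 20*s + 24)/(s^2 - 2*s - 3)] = 8*(-7*s^3 + 9*s^2 - 81*s + 63)/(s^6 - 6*s^5 + 3*s^4 + 28*s^3 - 9*s^2 - 54*s - 27)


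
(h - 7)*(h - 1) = h^2 - 8*h + 7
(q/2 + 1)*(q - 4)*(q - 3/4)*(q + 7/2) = q^4/2 + 3*q^3/8 - 129*q^2/16 - 67*q/8 + 21/2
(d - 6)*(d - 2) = d^2 - 8*d + 12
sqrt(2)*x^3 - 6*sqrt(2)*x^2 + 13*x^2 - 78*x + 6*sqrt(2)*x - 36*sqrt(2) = (x - 6)*(x + 6*sqrt(2))*(sqrt(2)*x + 1)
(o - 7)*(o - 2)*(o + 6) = o^3 - 3*o^2 - 40*o + 84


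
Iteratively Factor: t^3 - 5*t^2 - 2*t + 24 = (t - 3)*(t^2 - 2*t - 8) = (t - 4)*(t - 3)*(t + 2)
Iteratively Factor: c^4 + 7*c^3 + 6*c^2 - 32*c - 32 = (c - 2)*(c^3 + 9*c^2 + 24*c + 16) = (c - 2)*(c + 1)*(c^2 + 8*c + 16) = (c - 2)*(c + 1)*(c + 4)*(c + 4)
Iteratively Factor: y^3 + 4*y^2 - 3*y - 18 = (y + 3)*(y^2 + y - 6) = (y + 3)^2*(y - 2)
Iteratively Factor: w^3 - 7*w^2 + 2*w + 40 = (w - 5)*(w^2 - 2*w - 8) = (w - 5)*(w - 4)*(w + 2)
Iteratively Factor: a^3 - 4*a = (a)*(a^2 - 4) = a*(a + 2)*(a - 2)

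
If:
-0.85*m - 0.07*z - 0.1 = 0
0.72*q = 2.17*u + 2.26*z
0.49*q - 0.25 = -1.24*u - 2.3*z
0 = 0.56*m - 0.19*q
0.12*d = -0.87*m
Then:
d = 1.28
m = -0.18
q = -0.52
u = -0.91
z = 0.71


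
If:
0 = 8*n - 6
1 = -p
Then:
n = 3/4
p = -1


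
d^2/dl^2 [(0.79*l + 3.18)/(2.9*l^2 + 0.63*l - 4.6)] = ((0.79*l + 3.18)*(5.8*l + 0.63)*(11.6*l + 1.26) - (13.746*l + 19.4394)*(2.9*l^2 + 0.63*l - 4.6))/(2.9*l^2 + 0.63*l - 4.6)^3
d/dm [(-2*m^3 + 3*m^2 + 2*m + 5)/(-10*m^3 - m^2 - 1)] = 2*(16*m^4 + 20*m^3 + 79*m^2 + 2*m - 1)/(100*m^6 + 20*m^5 + m^4 + 20*m^3 + 2*m^2 + 1)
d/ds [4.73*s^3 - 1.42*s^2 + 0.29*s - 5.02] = 14.19*s^2 - 2.84*s + 0.29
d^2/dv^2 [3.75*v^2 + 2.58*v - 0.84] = 7.50000000000000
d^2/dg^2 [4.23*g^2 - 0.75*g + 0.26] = 8.46000000000000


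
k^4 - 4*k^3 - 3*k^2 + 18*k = k*(k - 3)^2*(k + 2)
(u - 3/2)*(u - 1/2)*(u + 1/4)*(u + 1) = u^4 - 3*u^3/4 - 3*u^2/2 + 7*u/16 + 3/16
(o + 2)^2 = o^2 + 4*o + 4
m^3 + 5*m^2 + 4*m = m*(m + 1)*(m + 4)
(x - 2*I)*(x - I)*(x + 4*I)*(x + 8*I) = x^4 + 9*I*x^3 + 2*x^2 + 72*I*x + 64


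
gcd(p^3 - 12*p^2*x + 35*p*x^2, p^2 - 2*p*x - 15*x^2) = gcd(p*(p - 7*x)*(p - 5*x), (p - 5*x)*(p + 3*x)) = -p + 5*x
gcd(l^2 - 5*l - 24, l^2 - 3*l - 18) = l + 3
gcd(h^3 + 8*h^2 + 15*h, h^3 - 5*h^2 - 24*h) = h^2 + 3*h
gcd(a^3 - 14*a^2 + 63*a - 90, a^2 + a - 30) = a - 5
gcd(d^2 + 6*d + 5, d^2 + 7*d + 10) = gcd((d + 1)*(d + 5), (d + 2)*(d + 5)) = d + 5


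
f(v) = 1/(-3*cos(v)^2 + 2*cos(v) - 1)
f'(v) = (-6*sin(v)*cos(v) + 2*sin(v))/(-3*cos(v)^2 + 2*cos(v) - 1)^2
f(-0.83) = -0.98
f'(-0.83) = 1.46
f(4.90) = -1.37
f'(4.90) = -1.62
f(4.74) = -1.06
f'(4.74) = -2.04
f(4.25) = -0.40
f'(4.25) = -0.68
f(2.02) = -0.41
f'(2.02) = 0.70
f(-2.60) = -0.20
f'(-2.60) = -0.15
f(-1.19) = -1.49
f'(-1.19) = 0.47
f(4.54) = -0.70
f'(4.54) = -1.46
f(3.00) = -0.17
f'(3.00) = 0.03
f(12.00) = -0.69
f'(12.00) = 0.78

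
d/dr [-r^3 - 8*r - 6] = -3*r^2 - 8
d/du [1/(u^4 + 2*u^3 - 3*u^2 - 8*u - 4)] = 2*(-2*u^3 - 3*u^2 + 3*u + 4)/(-u^4 - 2*u^3 + 3*u^2 + 8*u + 4)^2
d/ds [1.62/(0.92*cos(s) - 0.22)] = 1.4904*sin(s)/(0.92*cos(s) - 0.22)^2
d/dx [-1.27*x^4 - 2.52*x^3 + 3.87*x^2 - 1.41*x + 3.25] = -5.08*x^3 - 7.56*x^2 + 7.74*x - 1.41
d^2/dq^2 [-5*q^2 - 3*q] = -10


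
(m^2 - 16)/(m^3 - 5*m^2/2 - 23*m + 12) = 2*(m - 4)/(2*m^2 - 13*m + 6)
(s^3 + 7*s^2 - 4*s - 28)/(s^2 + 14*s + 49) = (s^2 - 4)/(s + 7)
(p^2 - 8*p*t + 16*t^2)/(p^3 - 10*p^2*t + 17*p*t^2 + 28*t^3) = (p - 4*t)/(p^2 - 6*p*t - 7*t^2)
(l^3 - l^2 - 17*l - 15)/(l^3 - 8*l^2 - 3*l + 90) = (l + 1)/(l - 6)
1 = 1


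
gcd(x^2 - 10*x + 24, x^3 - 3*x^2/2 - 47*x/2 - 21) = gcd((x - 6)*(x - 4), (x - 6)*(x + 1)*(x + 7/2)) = x - 6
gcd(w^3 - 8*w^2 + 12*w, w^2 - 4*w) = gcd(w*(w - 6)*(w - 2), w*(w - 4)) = w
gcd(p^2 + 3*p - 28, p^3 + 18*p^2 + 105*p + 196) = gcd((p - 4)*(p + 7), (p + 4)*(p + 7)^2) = p + 7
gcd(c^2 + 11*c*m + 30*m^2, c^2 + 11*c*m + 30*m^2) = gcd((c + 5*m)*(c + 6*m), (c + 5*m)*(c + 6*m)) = c^2 + 11*c*m + 30*m^2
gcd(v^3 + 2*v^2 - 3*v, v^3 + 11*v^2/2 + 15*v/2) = v^2 + 3*v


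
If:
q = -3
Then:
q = -3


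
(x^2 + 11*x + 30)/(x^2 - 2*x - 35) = (x + 6)/(x - 7)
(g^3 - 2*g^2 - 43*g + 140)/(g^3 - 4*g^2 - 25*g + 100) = (g + 7)/(g + 5)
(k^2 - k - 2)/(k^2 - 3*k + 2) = (k + 1)/(k - 1)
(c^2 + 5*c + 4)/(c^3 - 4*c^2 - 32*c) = (c + 1)/(c*(c - 8))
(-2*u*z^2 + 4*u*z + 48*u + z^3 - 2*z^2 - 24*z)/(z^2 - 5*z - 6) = (-2*u*z - 8*u + z^2 + 4*z)/(z + 1)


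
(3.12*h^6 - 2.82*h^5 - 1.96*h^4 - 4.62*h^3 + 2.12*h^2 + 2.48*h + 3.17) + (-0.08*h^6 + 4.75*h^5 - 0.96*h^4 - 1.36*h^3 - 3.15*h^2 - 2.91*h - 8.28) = 3.04*h^6 + 1.93*h^5 - 2.92*h^4 - 5.98*h^3 - 1.03*h^2 - 0.43*h - 5.11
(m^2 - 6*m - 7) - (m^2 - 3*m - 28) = 21 - 3*m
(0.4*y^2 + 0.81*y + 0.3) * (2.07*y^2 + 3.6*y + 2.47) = 0.828*y^4 + 3.1167*y^3 + 4.525*y^2 + 3.0807*y + 0.741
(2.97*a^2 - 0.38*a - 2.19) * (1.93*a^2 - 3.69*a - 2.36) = 5.7321*a^4 - 11.6927*a^3 - 9.8337*a^2 + 8.9779*a + 5.1684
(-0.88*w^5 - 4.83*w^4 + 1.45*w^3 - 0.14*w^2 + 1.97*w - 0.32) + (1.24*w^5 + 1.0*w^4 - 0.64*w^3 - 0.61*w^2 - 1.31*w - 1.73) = 0.36*w^5 - 3.83*w^4 + 0.81*w^3 - 0.75*w^2 + 0.66*w - 2.05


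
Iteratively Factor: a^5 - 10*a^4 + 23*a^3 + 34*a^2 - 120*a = (a - 5)*(a^4 - 5*a^3 - 2*a^2 + 24*a) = (a - 5)*(a + 2)*(a^3 - 7*a^2 + 12*a) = a*(a - 5)*(a + 2)*(a^2 - 7*a + 12) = a*(a - 5)*(a - 4)*(a + 2)*(a - 3)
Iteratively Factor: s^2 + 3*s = (s + 3)*(s)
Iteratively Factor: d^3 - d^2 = (d - 1)*(d^2) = d*(d - 1)*(d)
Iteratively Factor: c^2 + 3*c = (c)*(c + 3)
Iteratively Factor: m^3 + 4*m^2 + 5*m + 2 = (m + 1)*(m^2 + 3*m + 2) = (m + 1)*(m + 2)*(m + 1)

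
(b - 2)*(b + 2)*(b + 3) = b^3 + 3*b^2 - 4*b - 12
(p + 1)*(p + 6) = p^2 + 7*p + 6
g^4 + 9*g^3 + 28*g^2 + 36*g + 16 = (g + 1)*(g + 2)^2*(g + 4)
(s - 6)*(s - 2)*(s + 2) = s^3 - 6*s^2 - 4*s + 24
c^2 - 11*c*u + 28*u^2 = (c - 7*u)*(c - 4*u)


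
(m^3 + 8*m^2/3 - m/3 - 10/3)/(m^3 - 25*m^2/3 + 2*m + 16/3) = (3*m^2 + 11*m + 10)/(3*m^2 - 22*m - 16)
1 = 1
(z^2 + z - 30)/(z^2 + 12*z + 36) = (z - 5)/(z + 6)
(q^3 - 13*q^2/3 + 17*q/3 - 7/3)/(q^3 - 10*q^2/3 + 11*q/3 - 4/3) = (3*q - 7)/(3*q - 4)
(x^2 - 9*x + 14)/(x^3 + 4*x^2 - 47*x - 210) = (x - 2)/(x^2 + 11*x + 30)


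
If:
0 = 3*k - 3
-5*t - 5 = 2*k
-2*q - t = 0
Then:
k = 1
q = 7/10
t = -7/5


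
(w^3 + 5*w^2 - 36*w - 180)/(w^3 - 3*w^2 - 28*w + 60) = (w + 6)/(w - 2)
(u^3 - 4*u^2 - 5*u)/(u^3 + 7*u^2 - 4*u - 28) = u*(u^2 - 4*u - 5)/(u^3 + 7*u^2 - 4*u - 28)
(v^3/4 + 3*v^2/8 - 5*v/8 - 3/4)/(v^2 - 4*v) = (2*v^3 + 3*v^2 - 5*v - 6)/(8*v*(v - 4))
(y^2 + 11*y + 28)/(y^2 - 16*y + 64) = (y^2 + 11*y + 28)/(y^2 - 16*y + 64)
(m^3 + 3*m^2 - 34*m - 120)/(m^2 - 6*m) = m + 9 + 20/m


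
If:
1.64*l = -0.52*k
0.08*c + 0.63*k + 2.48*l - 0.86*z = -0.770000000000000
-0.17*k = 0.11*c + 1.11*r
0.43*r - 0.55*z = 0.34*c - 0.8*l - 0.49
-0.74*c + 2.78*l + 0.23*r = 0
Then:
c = -0.01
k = 0.01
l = -0.00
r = -0.00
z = 0.89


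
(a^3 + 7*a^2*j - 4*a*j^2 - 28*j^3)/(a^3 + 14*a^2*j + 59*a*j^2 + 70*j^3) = (a - 2*j)/(a + 5*j)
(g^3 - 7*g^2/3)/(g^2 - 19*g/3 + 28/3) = g^2/(g - 4)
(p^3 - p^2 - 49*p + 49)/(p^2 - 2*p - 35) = (p^2 + 6*p - 7)/(p + 5)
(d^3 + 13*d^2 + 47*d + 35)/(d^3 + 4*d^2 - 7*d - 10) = (d + 7)/(d - 2)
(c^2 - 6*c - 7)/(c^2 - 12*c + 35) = (c + 1)/(c - 5)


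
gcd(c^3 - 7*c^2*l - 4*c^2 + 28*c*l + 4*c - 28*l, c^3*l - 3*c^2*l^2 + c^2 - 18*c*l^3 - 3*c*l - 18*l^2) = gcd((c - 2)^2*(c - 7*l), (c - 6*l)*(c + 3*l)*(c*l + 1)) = 1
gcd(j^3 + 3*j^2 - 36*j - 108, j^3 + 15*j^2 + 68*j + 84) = j + 6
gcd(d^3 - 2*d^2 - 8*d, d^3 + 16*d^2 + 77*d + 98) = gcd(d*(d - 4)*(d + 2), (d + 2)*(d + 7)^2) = d + 2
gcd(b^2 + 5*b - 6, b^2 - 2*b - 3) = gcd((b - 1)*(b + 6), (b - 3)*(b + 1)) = 1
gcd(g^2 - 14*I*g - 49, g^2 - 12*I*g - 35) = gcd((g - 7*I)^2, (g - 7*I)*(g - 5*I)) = g - 7*I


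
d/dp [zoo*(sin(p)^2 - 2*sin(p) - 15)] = zoo*(sin(p) - 1)*cos(p)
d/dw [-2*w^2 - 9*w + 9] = -4*w - 9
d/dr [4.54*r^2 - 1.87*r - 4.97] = 9.08*r - 1.87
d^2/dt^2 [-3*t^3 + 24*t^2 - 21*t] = 48 - 18*t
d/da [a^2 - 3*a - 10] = 2*a - 3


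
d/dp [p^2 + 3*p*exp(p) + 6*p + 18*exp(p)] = 3*p*exp(p) + 2*p + 21*exp(p) + 6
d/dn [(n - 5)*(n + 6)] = 2*n + 1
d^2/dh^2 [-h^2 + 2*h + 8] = -2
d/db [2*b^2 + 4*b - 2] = 4*b + 4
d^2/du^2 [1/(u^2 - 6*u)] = 2*(-u*(u - 6) + 4*(u - 3)^2)/(u^3*(u - 6)^3)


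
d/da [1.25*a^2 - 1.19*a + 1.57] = 2.5*a - 1.19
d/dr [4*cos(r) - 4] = -4*sin(r)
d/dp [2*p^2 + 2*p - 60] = 4*p + 2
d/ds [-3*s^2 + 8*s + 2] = 8 - 6*s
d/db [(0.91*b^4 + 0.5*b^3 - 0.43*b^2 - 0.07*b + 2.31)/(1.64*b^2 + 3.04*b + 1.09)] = (2.9848*b^5 + 9.1192*b^4 + 7.0076*b^3 + 0.4426*b^2 - 8.5142*b - 7.0987)/(2.6896*b^4 + 9.9712*b^3 + 12.8168*b^2 + 6.6272*b + 1.1881)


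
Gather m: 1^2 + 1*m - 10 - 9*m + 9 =-8*m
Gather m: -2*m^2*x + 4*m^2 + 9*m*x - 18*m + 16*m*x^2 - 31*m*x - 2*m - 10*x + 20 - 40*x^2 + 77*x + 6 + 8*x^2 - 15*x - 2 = m^2*(4 - 2*x) + m*(16*x^2 - 22*x - 20) - 32*x^2 + 52*x + 24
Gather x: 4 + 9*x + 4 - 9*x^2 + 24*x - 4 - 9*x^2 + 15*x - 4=-18*x^2 + 48*x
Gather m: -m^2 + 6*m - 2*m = -m^2 + 4*m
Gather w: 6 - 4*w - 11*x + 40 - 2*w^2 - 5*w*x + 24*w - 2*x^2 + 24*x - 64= -2*w^2 + w*(20 - 5*x) - 2*x^2 + 13*x - 18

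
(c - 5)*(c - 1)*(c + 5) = c^3 - c^2 - 25*c + 25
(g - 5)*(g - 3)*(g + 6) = g^3 - 2*g^2 - 33*g + 90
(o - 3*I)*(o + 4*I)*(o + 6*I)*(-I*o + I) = -I*o^4 + 7*o^3 + I*o^3 - 7*o^2 - 6*I*o^2 + 72*o + 6*I*o - 72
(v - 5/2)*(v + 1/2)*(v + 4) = v^3 + 2*v^2 - 37*v/4 - 5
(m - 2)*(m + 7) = m^2 + 5*m - 14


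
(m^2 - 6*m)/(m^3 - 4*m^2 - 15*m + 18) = m/(m^2 + 2*m - 3)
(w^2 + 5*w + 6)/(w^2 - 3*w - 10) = (w + 3)/(w - 5)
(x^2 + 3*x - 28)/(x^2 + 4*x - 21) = (x - 4)/(x - 3)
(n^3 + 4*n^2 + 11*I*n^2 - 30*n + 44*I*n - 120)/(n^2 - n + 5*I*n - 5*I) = (n^2 + n*(4 + 6*I) + 24*I)/(n - 1)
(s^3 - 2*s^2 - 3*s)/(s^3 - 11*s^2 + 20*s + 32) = s*(s - 3)/(s^2 - 12*s + 32)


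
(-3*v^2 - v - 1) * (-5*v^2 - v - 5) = 15*v^4 + 8*v^3 + 21*v^2 + 6*v + 5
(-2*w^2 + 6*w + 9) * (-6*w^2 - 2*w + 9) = 12*w^4 - 32*w^3 - 84*w^2 + 36*w + 81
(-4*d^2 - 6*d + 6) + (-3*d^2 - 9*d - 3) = -7*d^2 - 15*d + 3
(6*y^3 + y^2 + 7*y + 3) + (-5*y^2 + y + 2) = 6*y^3 - 4*y^2 + 8*y + 5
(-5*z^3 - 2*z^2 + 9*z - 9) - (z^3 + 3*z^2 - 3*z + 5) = -6*z^3 - 5*z^2 + 12*z - 14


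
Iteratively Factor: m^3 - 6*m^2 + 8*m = (m)*(m^2 - 6*m + 8) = m*(m - 4)*(m - 2)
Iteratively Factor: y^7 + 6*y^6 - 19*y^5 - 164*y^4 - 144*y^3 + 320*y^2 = (y)*(y^6 + 6*y^5 - 19*y^4 - 164*y^3 - 144*y^2 + 320*y) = y*(y - 5)*(y^5 + 11*y^4 + 36*y^3 + 16*y^2 - 64*y) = y*(y - 5)*(y + 4)*(y^4 + 7*y^3 + 8*y^2 - 16*y) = y*(y - 5)*(y + 4)^2*(y^3 + 3*y^2 - 4*y) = y*(y - 5)*(y + 4)^3*(y^2 - y) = y*(y - 5)*(y - 1)*(y + 4)^3*(y)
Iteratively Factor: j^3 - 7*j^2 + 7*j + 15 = (j - 3)*(j^2 - 4*j - 5) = (j - 5)*(j - 3)*(j + 1)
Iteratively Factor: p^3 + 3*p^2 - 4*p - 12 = (p + 2)*(p^2 + p - 6) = (p - 2)*(p + 2)*(p + 3)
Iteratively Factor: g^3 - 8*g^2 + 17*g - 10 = (g - 1)*(g^2 - 7*g + 10) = (g - 2)*(g - 1)*(g - 5)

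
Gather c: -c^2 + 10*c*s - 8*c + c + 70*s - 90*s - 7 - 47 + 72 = -c^2 + c*(10*s - 7) - 20*s + 18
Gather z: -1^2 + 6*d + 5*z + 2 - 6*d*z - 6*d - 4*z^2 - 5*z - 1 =-6*d*z - 4*z^2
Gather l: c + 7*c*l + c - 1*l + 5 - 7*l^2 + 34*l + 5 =2*c - 7*l^2 + l*(7*c + 33) + 10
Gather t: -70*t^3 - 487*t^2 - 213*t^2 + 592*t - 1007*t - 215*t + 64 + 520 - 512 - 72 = -70*t^3 - 700*t^2 - 630*t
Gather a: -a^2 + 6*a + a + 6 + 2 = -a^2 + 7*a + 8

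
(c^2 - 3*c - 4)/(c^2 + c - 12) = (c^2 - 3*c - 4)/(c^2 + c - 12)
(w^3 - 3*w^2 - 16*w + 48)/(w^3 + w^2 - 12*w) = (w - 4)/w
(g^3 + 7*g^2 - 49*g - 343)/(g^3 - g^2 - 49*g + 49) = (g + 7)/(g - 1)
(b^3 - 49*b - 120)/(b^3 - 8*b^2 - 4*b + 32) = (b^2 + 8*b + 15)/(b^2 - 4)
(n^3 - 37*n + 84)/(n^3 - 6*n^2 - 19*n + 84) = (n^2 + 3*n - 28)/(n^2 - 3*n - 28)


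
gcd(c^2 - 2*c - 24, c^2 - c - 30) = c - 6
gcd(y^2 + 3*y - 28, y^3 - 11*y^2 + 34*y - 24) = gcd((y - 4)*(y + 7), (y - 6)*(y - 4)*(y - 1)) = y - 4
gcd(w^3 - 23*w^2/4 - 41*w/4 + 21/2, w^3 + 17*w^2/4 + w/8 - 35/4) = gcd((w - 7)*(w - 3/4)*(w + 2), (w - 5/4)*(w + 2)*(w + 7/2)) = w + 2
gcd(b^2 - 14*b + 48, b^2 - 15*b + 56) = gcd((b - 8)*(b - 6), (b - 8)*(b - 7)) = b - 8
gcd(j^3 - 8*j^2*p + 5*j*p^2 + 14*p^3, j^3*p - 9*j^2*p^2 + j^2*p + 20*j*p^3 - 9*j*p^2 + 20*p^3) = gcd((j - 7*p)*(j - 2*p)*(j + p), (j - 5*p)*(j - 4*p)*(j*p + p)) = 1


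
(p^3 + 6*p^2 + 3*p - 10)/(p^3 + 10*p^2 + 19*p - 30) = (p + 2)/(p + 6)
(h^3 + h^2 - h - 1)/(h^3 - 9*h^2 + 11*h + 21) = (h^2 - 1)/(h^2 - 10*h + 21)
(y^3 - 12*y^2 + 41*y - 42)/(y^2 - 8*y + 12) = (y^2 - 10*y + 21)/(y - 6)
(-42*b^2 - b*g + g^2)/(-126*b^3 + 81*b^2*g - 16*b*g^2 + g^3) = (6*b + g)/(18*b^2 - 9*b*g + g^2)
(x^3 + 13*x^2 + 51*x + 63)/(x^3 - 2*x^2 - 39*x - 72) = (x + 7)/(x - 8)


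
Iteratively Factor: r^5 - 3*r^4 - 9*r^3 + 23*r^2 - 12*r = (r + 3)*(r^4 - 6*r^3 + 9*r^2 - 4*r) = (r - 1)*(r + 3)*(r^3 - 5*r^2 + 4*r) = r*(r - 1)*(r + 3)*(r^2 - 5*r + 4) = r*(r - 1)^2*(r + 3)*(r - 4)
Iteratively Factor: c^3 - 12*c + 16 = (c - 2)*(c^2 + 2*c - 8) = (c - 2)^2*(c + 4)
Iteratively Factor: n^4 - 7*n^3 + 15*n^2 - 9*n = (n)*(n^3 - 7*n^2 + 15*n - 9) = n*(n - 3)*(n^2 - 4*n + 3) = n*(n - 3)*(n - 1)*(n - 3)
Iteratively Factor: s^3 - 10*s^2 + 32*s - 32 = (s - 2)*(s^2 - 8*s + 16) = (s - 4)*(s - 2)*(s - 4)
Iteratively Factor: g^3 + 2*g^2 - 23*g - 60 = (g - 5)*(g^2 + 7*g + 12) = (g - 5)*(g + 3)*(g + 4)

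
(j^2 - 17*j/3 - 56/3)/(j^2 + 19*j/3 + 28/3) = (j - 8)/(j + 4)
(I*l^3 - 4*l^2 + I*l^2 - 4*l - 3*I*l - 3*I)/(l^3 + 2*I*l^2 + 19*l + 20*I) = (I*l^2 + l*(-3 + I) - 3)/(l^2 + I*l + 20)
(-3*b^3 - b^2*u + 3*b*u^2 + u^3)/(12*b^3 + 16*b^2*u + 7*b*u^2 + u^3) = (-b^2 + u^2)/(4*b^2 + 4*b*u + u^2)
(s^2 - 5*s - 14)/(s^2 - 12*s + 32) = (s^2 - 5*s - 14)/(s^2 - 12*s + 32)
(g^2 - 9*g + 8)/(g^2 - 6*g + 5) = (g - 8)/(g - 5)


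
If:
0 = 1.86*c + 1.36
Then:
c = -0.73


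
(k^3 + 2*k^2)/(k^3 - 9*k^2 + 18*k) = k*(k + 2)/(k^2 - 9*k + 18)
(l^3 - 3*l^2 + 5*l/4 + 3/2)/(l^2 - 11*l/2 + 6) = (l^2 - 3*l/2 - 1)/(l - 4)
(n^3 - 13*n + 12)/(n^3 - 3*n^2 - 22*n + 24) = (n - 3)/(n - 6)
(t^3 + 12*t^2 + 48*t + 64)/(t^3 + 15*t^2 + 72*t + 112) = (t + 4)/(t + 7)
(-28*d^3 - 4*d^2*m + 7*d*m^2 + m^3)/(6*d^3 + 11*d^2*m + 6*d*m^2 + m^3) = (-14*d^2 + 5*d*m + m^2)/(3*d^2 + 4*d*m + m^2)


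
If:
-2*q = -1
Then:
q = 1/2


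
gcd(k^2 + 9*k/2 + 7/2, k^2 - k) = 1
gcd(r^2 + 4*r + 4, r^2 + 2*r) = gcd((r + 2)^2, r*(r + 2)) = r + 2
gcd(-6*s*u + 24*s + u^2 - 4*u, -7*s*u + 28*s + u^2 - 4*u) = u - 4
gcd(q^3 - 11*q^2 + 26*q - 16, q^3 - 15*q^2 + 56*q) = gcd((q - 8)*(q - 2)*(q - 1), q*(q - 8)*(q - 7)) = q - 8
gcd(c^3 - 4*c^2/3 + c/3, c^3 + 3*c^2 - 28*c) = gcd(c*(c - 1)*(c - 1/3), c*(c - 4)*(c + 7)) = c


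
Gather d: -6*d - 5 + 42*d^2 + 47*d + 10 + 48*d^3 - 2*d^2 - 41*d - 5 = 48*d^3 + 40*d^2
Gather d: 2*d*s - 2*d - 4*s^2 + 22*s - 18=d*(2*s - 2) - 4*s^2 + 22*s - 18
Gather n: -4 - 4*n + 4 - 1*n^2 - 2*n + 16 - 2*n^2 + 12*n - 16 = -3*n^2 + 6*n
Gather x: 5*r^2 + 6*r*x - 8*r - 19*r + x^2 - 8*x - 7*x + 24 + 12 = 5*r^2 - 27*r + x^2 + x*(6*r - 15) + 36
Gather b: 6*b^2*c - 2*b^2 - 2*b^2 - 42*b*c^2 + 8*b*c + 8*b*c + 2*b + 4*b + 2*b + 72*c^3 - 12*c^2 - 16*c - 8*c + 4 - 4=b^2*(6*c - 4) + b*(-42*c^2 + 16*c + 8) + 72*c^3 - 12*c^2 - 24*c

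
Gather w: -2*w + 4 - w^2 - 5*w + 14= -w^2 - 7*w + 18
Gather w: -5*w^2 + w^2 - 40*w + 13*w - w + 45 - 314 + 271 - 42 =-4*w^2 - 28*w - 40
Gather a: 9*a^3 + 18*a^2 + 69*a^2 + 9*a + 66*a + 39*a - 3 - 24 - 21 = 9*a^3 + 87*a^2 + 114*a - 48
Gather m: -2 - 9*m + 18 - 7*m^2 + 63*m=-7*m^2 + 54*m + 16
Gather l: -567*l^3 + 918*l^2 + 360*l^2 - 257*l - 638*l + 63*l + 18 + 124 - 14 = -567*l^3 + 1278*l^2 - 832*l + 128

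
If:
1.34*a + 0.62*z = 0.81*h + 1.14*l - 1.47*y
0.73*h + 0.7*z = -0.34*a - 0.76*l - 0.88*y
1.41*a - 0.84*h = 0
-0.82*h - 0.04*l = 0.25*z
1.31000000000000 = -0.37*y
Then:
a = -1.43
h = -2.40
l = -0.24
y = -3.54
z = 7.91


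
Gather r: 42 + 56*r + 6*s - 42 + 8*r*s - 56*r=8*r*s + 6*s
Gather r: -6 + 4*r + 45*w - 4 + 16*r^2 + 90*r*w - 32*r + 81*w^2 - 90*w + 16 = 16*r^2 + r*(90*w - 28) + 81*w^2 - 45*w + 6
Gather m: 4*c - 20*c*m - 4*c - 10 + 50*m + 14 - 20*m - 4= m*(30 - 20*c)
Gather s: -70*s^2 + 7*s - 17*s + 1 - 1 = -70*s^2 - 10*s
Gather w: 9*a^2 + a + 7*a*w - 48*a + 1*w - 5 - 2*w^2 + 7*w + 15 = 9*a^2 - 47*a - 2*w^2 + w*(7*a + 8) + 10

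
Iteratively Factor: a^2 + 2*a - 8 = (a - 2)*(a + 4)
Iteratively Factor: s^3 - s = (s + 1)*(s^2 - s) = s*(s + 1)*(s - 1)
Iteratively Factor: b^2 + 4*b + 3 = (b + 1)*(b + 3)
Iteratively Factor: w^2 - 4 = (w - 2)*(w + 2)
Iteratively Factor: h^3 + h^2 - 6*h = (h + 3)*(h^2 - 2*h) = (h - 2)*(h + 3)*(h)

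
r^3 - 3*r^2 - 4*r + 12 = (r - 3)*(r - 2)*(r + 2)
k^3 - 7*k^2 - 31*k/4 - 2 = (k - 8)*(k + 1/2)^2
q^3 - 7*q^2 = q^2*(q - 7)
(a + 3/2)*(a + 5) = a^2 + 13*a/2 + 15/2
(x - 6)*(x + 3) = x^2 - 3*x - 18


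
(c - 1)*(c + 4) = c^2 + 3*c - 4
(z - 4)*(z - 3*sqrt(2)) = z^2 - 3*sqrt(2)*z - 4*z + 12*sqrt(2)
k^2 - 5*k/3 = k*(k - 5/3)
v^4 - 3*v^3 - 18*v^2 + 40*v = v*(v - 5)*(v - 2)*(v + 4)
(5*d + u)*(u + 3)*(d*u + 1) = 5*d^2*u^2 + 15*d^2*u + d*u^3 + 3*d*u^2 + 5*d*u + 15*d + u^2 + 3*u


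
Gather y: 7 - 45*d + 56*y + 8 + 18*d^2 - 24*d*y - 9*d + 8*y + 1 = 18*d^2 - 54*d + y*(64 - 24*d) + 16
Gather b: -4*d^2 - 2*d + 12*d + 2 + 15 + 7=-4*d^2 + 10*d + 24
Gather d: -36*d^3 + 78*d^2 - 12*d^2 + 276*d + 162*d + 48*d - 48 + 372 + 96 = -36*d^3 + 66*d^2 + 486*d + 420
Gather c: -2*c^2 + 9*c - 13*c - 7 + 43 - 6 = -2*c^2 - 4*c + 30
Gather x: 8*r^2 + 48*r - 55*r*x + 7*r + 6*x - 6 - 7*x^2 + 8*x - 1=8*r^2 + 55*r - 7*x^2 + x*(14 - 55*r) - 7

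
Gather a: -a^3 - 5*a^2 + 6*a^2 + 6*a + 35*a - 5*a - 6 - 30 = -a^3 + a^2 + 36*a - 36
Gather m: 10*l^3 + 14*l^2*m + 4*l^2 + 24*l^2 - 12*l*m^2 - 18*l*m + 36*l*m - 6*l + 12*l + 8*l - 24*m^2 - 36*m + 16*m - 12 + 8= 10*l^3 + 28*l^2 + 14*l + m^2*(-12*l - 24) + m*(14*l^2 + 18*l - 20) - 4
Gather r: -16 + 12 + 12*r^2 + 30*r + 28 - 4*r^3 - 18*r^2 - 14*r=-4*r^3 - 6*r^2 + 16*r + 24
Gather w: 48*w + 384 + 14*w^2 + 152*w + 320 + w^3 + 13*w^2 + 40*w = w^3 + 27*w^2 + 240*w + 704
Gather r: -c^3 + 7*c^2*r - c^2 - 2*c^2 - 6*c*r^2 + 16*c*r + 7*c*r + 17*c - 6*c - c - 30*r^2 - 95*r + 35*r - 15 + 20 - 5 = -c^3 - 3*c^2 + 10*c + r^2*(-6*c - 30) + r*(7*c^2 + 23*c - 60)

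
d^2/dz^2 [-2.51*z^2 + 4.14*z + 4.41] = -5.02000000000000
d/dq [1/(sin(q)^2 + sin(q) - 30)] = -(2*sin(q) + 1)*cos(q)/(sin(q)^2 + sin(q) - 30)^2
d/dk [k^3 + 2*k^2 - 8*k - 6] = 3*k^2 + 4*k - 8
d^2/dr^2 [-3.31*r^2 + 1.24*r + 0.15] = -6.62000000000000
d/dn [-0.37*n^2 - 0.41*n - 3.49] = -0.74*n - 0.41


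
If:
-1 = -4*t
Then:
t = 1/4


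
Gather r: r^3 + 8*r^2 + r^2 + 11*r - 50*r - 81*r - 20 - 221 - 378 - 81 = r^3 + 9*r^2 - 120*r - 700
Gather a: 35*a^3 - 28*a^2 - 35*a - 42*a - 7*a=35*a^3 - 28*a^2 - 84*a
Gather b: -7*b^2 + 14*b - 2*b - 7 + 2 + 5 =-7*b^2 + 12*b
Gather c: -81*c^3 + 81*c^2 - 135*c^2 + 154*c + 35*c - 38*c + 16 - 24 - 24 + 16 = -81*c^3 - 54*c^2 + 151*c - 16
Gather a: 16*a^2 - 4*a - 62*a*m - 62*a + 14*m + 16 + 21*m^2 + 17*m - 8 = 16*a^2 + a*(-62*m - 66) + 21*m^2 + 31*m + 8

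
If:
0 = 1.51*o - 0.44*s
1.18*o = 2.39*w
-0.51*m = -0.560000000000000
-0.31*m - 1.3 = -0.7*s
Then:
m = 1.10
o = 0.68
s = 2.34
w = 0.34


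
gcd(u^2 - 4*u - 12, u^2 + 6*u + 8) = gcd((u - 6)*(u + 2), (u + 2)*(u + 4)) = u + 2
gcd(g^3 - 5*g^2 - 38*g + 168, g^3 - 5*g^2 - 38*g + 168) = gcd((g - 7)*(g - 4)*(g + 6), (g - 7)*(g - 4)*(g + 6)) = g^3 - 5*g^2 - 38*g + 168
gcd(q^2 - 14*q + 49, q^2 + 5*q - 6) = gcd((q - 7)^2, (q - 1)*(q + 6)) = 1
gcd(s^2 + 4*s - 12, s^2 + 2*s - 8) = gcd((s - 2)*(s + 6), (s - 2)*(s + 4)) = s - 2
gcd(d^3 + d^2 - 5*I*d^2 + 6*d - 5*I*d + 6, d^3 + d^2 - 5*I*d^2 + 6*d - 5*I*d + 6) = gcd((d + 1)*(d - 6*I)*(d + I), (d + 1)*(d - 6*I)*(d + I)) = d^3 + d^2*(1 - 5*I) + d*(6 - 5*I) + 6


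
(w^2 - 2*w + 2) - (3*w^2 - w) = -2*w^2 - w + 2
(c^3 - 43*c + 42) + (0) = c^3 - 43*c + 42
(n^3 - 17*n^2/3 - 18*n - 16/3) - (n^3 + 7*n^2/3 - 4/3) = -8*n^2 - 18*n - 4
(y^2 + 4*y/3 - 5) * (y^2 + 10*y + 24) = y^4 + 34*y^3/3 + 97*y^2/3 - 18*y - 120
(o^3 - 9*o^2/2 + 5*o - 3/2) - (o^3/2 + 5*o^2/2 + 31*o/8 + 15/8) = o^3/2 - 7*o^2 + 9*o/8 - 27/8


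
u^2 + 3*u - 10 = (u - 2)*(u + 5)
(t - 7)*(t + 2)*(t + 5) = t^3 - 39*t - 70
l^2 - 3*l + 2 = (l - 2)*(l - 1)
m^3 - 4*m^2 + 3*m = m*(m - 3)*(m - 1)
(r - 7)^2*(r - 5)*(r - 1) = r^4 - 20*r^3 + 138*r^2 - 364*r + 245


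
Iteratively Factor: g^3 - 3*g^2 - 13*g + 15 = (g + 3)*(g^2 - 6*g + 5) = (g - 5)*(g + 3)*(g - 1)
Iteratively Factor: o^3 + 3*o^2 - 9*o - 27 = (o - 3)*(o^2 + 6*o + 9) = (o - 3)*(o + 3)*(o + 3)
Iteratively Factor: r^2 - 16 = (r - 4)*(r + 4)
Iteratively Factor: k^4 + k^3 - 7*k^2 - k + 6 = (k - 2)*(k^3 + 3*k^2 - k - 3) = (k - 2)*(k + 3)*(k^2 - 1) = (k - 2)*(k - 1)*(k + 3)*(k + 1)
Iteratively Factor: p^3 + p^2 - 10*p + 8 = (p - 1)*(p^2 + 2*p - 8) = (p - 2)*(p - 1)*(p + 4)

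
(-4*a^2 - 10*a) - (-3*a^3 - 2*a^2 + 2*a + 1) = 3*a^3 - 2*a^2 - 12*a - 1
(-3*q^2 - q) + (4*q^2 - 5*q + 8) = q^2 - 6*q + 8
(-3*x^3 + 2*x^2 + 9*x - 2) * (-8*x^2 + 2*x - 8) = 24*x^5 - 22*x^4 - 44*x^3 + 18*x^2 - 76*x + 16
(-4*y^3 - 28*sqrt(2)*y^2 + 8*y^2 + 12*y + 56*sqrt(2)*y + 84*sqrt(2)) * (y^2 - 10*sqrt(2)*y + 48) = -4*y^5 + 8*y^4 + 12*sqrt(2)*y^4 - 24*sqrt(2)*y^3 + 380*y^3 - 1380*sqrt(2)*y^2 - 736*y^2 - 1104*y + 2688*sqrt(2)*y + 4032*sqrt(2)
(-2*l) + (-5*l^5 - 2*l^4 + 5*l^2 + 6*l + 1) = -5*l^5 - 2*l^4 + 5*l^2 + 4*l + 1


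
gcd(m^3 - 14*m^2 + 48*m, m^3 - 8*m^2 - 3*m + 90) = m - 6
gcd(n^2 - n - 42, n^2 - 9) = 1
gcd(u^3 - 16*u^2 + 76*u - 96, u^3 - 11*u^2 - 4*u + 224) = u - 8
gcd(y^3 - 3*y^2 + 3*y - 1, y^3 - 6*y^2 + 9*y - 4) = y^2 - 2*y + 1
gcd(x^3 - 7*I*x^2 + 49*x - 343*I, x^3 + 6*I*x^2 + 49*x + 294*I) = x^2 + 49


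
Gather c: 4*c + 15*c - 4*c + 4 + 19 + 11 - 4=15*c + 30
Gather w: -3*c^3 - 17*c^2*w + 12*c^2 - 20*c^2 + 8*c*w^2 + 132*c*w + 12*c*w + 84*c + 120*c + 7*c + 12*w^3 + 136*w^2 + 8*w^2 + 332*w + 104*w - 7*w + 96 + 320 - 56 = -3*c^3 - 8*c^2 + 211*c + 12*w^3 + w^2*(8*c + 144) + w*(-17*c^2 + 144*c + 429) + 360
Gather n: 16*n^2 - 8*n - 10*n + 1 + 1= 16*n^2 - 18*n + 2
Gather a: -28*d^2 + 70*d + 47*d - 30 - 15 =-28*d^2 + 117*d - 45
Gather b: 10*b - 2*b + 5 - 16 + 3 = 8*b - 8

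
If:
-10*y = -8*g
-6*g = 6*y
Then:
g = 0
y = 0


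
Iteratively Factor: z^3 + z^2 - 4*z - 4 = (z + 1)*(z^2 - 4) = (z - 2)*(z + 1)*(z + 2)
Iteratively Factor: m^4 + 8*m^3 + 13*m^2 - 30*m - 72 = (m + 3)*(m^3 + 5*m^2 - 2*m - 24) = (m + 3)*(m + 4)*(m^2 + m - 6) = (m + 3)^2*(m + 4)*(m - 2)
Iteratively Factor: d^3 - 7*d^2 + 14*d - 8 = (d - 1)*(d^2 - 6*d + 8) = (d - 4)*(d - 1)*(d - 2)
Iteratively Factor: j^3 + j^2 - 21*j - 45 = (j + 3)*(j^2 - 2*j - 15) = (j + 3)^2*(j - 5)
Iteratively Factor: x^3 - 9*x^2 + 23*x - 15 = (x - 3)*(x^2 - 6*x + 5) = (x - 5)*(x - 3)*(x - 1)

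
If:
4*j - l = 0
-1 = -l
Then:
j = 1/4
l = 1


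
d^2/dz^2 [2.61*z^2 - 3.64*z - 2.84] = 5.22000000000000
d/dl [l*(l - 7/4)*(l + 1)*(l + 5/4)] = 4*l^3 + 3*l^2/2 - 43*l/8 - 35/16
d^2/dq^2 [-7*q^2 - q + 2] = -14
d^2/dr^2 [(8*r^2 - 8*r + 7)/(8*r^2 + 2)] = 4*(-32*r^3 + 60*r^2 + 24*r - 5)/(64*r^6 + 48*r^4 + 12*r^2 + 1)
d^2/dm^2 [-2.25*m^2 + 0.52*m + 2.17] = -4.50000000000000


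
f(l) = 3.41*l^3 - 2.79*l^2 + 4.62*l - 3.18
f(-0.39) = -5.61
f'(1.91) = 31.28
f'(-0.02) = 4.74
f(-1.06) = -15.27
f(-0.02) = -3.27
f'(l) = 10.23*l^2 - 5.58*l + 4.62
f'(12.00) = 1410.78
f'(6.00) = 339.42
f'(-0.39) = 8.35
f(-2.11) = -57.38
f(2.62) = 51.10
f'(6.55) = 406.96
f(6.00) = 660.66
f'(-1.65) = 41.68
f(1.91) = 19.23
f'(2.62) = 60.22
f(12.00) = 5542.98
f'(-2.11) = 61.94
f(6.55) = 865.63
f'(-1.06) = 22.03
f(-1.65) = -33.72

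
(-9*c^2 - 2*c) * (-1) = 9*c^2 + 2*c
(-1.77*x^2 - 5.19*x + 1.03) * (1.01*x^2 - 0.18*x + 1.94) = -1.7877*x^4 - 4.9233*x^3 - 1.4593*x^2 - 10.254*x + 1.9982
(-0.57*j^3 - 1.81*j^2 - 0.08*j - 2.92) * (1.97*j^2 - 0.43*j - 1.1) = -1.1229*j^5 - 3.3206*j^4 + 1.2477*j^3 - 3.727*j^2 + 1.3436*j + 3.212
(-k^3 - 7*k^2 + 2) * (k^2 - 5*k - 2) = -k^5 - 2*k^4 + 37*k^3 + 16*k^2 - 10*k - 4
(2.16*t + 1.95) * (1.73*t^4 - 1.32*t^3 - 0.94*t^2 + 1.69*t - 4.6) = 3.7368*t^5 + 0.5223*t^4 - 4.6044*t^3 + 1.8174*t^2 - 6.6405*t - 8.97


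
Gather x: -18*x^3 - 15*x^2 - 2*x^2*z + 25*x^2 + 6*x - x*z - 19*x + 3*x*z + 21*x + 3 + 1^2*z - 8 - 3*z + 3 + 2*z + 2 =-18*x^3 + x^2*(10 - 2*z) + x*(2*z + 8)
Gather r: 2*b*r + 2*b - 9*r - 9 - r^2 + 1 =2*b - r^2 + r*(2*b - 9) - 8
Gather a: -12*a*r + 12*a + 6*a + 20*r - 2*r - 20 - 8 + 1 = a*(18 - 12*r) + 18*r - 27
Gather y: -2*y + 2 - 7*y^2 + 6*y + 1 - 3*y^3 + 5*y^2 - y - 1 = -3*y^3 - 2*y^2 + 3*y + 2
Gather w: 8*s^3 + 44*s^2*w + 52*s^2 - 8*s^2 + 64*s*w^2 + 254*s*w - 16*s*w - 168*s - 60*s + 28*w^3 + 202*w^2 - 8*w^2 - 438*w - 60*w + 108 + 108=8*s^3 + 44*s^2 - 228*s + 28*w^3 + w^2*(64*s + 194) + w*(44*s^2 + 238*s - 498) + 216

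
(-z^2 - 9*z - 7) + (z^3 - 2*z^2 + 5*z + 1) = z^3 - 3*z^2 - 4*z - 6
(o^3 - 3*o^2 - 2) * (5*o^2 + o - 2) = 5*o^5 - 14*o^4 - 5*o^3 - 4*o^2 - 2*o + 4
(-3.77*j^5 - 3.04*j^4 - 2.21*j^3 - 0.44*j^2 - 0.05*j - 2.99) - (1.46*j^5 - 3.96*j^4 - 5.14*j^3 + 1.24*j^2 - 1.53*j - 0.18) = -5.23*j^5 + 0.92*j^4 + 2.93*j^3 - 1.68*j^2 + 1.48*j - 2.81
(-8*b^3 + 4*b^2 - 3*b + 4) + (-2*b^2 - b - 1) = -8*b^3 + 2*b^2 - 4*b + 3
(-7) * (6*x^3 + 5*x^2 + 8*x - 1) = -42*x^3 - 35*x^2 - 56*x + 7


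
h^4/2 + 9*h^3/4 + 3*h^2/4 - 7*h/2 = h*(h/2 + 1)*(h - 1)*(h + 7/2)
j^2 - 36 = (j - 6)*(j + 6)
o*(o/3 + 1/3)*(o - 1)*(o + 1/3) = o^4/3 + o^3/9 - o^2/3 - o/9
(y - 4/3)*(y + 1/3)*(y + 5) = y^3 + 4*y^2 - 49*y/9 - 20/9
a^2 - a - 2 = (a - 2)*(a + 1)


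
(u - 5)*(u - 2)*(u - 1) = u^3 - 8*u^2 + 17*u - 10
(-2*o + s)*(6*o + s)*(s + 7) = -12*o^2*s - 84*o^2 + 4*o*s^2 + 28*o*s + s^3 + 7*s^2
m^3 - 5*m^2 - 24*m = m*(m - 8)*(m + 3)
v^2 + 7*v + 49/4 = (v + 7/2)^2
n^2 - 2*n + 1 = (n - 1)^2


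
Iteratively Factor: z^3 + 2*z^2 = (z)*(z^2 + 2*z) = z^2*(z + 2)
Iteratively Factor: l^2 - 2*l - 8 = (l - 4)*(l + 2)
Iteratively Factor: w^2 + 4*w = (w + 4)*(w)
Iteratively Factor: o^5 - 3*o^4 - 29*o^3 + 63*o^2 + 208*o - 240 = (o + 4)*(o^4 - 7*o^3 - o^2 + 67*o - 60) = (o - 4)*(o + 4)*(o^3 - 3*o^2 - 13*o + 15) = (o - 5)*(o - 4)*(o + 4)*(o^2 + 2*o - 3) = (o - 5)*(o - 4)*(o + 3)*(o + 4)*(o - 1)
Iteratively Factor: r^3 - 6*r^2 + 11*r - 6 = (r - 2)*(r^2 - 4*r + 3) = (r - 2)*(r - 1)*(r - 3)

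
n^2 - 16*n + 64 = (n - 8)^2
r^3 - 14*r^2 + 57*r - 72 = (r - 8)*(r - 3)^2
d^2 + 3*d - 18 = (d - 3)*(d + 6)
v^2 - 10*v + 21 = (v - 7)*(v - 3)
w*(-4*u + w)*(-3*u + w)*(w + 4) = 12*u^2*w^2 + 48*u^2*w - 7*u*w^3 - 28*u*w^2 + w^4 + 4*w^3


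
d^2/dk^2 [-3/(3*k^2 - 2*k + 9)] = 6*(9*k^2 - 6*k - 4*(3*k - 1)^2 + 27)/(3*k^2 - 2*k + 9)^3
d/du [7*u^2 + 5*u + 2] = 14*u + 5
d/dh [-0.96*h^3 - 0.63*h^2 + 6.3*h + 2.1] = -2.88*h^2 - 1.26*h + 6.3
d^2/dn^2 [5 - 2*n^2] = -4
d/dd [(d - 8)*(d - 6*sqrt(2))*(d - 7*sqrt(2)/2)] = 3*d^2 - 19*sqrt(2)*d - 16*d + 42 + 76*sqrt(2)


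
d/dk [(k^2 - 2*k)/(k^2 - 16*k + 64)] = 2*(8 - 7*k)/(k^3 - 24*k^2 + 192*k - 512)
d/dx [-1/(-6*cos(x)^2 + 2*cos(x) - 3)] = 2*(6*cos(x) - 1)*sin(x)/(6*cos(x)^2 - 2*cos(x) + 3)^2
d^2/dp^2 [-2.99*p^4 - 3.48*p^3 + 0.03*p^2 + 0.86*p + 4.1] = -35.88*p^2 - 20.88*p + 0.06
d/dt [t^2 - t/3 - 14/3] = 2*t - 1/3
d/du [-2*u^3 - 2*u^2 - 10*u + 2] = -6*u^2 - 4*u - 10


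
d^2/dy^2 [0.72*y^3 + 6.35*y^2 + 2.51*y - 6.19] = 4.32*y + 12.7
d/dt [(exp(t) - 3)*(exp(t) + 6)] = (2*exp(t) + 3)*exp(t)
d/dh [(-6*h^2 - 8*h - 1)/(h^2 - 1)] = 2*(4*h^2 + 7*h + 4)/(h^4 - 2*h^2 + 1)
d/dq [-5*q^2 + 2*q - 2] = 2 - 10*q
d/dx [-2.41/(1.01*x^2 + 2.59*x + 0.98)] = (4.8682*x + 6.2419)/(1.01*x^2 + 2.59*x + 0.98)^2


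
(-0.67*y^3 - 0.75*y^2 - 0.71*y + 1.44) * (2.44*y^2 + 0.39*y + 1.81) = -1.6348*y^5 - 2.0913*y^4 - 3.2376*y^3 + 1.8792*y^2 - 0.7235*y + 2.6064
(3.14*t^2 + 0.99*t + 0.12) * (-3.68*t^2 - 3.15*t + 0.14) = -11.5552*t^4 - 13.5342*t^3 - 3.1205*t^2 - 0.2394*t + 0.0168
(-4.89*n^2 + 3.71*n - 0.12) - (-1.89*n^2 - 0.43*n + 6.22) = -3.0*n^2 + 4.14*n - 6.34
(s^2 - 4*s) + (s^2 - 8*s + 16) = 2*s^2 - 12*s + 16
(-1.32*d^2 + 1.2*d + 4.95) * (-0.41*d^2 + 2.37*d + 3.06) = 0.5412*d^4 - 3.6204*d^3 - 3.2247*d^2 + 15.4035*d + 15.147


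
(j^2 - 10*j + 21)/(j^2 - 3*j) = (j - 7)/j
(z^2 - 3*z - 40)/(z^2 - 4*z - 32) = (z + 5)/(z + 4)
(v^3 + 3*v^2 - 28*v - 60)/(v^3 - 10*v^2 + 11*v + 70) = (v + 6)/(v - 7)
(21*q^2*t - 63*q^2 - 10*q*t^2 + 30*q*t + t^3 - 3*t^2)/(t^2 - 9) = (21*q^2 - 10*q*t + t^2)/(t + 3)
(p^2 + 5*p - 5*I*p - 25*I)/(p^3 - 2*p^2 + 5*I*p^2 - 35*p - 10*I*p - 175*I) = (p - 5*I)/(p^2 + p*(-7 + 5*I) - 35*I)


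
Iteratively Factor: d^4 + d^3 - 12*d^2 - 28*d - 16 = (d + 2)*(d^3 - d^2 - 10*d - 8) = (d - 4)*(d + 2)*(d^2 + 3*d + 2) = (d - 4)*(d + 1)*(d + 2)*(d + 2)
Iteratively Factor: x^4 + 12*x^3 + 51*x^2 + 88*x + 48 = (x + 3)*(x^3 + 9*x^2 + 24*x + 16) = (x + 3)*(x + 4)*(x^2 + 5*x + 4) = (x + 3)*(x + 4)^2*(x + 1)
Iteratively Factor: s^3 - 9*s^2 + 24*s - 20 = (s - 2)*(s^2 - 7*s + 10) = (s - 5)*(s - 2)*(s - 2)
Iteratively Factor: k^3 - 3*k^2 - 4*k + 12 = (k + 2)*(k^2 - 5*k + 6) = (k - 3)*(k + 2)*(k - 2)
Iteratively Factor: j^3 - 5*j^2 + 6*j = (j)*(j^2 - 5*j + 6) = j*(j - 3)*(j - 2)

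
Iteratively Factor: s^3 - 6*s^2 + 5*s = (s - 1)*(s^2 - 5*s) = (s - 5)*(s - 1)*(s)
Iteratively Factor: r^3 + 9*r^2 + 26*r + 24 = (r + 2)*(r^2 + 7*r + 12) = (r + 2)*(r + 3)*(r + 4)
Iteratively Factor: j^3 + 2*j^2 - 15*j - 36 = (j + 3)*(j^2 - j - 12) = (j - 4)*(j + 3)*(j + 3)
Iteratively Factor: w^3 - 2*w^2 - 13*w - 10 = (w + 2)*(w^2 - 4*w - 5) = (w - 5)*(w + 2)*(w + 1)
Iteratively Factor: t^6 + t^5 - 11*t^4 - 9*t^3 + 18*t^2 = (t - 1)*(t^5 + 2*t^4 - 9*t^3 - 18*t^2) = (t - 1)*(t + 3)*(t^4 - t^3 - 6*t^2) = t*(t - 1)*(t + 3)*(t^3 - t^2 - 6*t) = t*(t - 3)*(t - 1)*(t + 3)*(t^2 + 2*t) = t^2*(t - 3)*(t - 1)*(t + 3)*(t + 2)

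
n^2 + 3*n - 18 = (n - 3)*(n + 6)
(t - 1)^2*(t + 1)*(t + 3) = t^4 + 2*t^3 - 4*t^2 - 2*t + 3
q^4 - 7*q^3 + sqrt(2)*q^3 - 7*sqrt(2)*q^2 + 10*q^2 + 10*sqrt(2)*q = q*(q - 5)*(q - 2)*(q + sqrt(2))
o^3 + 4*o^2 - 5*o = o*(o - 1)*(o + 5)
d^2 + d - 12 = (d - 3)*(d + 4)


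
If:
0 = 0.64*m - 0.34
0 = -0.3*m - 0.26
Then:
No Solution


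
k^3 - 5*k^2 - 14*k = k*(k - 7)*(k + 2)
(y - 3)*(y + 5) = y^2 + 2*y - 15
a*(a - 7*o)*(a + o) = a^3 - 6*a^2*o - 7*a*o^2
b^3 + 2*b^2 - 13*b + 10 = (b - 2)*(b - 1)*(b + 5)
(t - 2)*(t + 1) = t^2 - t - 2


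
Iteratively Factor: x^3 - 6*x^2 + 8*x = (x)*(x^2 - 6*x + 8) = x*(x - 4)*(x - 2)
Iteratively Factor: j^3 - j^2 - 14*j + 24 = (j - 2)*(j^2 + j - 12) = (j - 2)*(j + 4)*(j - 3)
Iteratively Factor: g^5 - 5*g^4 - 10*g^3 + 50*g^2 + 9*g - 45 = (g + 1)*(g^4 - 6*g^3 - 4*g^2 + 54*g - 45) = (g - 3)*(g + 1)*(g^3 - 3*g^2 - 13*g + 15) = (g - 5)*(g - 3)*(g + 1)*(g^2 + 2*g - 3) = (g - 5)*(g - 3)*(g + 1)*(g + 3)*(g - 1)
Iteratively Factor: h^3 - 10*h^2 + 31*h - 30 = (h - 5)*(h^2 - 5*h + 6) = (h - 5)*(h - 2)*(h - 3)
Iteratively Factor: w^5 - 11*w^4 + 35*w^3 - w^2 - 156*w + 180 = (w - 3)*(w^4 - 8*w^3 + 11*w^2 + 32*w - 60) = (w - 3)*(w + 2)*(w^3 - 10*w^2 + 31*w - 30) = (w - 5)*(w - 3)*(w + 2)*(w^2 - 5*w + 6) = (w - 5)*(w - 3)^2*(w + 2)*(w - 2)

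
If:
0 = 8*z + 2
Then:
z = -1/4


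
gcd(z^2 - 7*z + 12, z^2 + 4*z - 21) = z - 3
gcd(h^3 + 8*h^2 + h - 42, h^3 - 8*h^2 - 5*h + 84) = h + 3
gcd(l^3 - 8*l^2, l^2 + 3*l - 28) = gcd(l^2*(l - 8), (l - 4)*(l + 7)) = 1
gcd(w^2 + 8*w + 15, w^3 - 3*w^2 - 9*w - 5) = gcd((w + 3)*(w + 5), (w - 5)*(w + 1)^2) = 1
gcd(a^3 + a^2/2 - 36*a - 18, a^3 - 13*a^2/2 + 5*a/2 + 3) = a^2 - 11*a/2 - 3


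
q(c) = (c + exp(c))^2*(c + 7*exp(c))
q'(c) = (c + exp(c))^2*(7*exp(c) + 1) + (c + exp(c))*(c + 7*exp(c))*(2*exp(c) + 2)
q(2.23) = 8950.58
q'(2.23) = 24778.54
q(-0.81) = 0.31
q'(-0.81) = -1.88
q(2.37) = 13191.26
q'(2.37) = 36573.86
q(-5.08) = -129.65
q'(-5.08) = 78.29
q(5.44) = 90055957.87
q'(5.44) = 266530591.52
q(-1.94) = -3.01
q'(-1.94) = 10.31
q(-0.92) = 0.51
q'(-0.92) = -1.70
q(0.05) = 8.99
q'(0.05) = 43.61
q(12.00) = 30183389082721676.09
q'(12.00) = 90545796156303467.70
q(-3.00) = -23.08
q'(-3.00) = 28.16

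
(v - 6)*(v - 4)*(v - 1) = v^3 - 11*v^2 + 34*v - 24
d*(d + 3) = d^2 + 3*d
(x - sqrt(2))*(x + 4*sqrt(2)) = x^2 + 3*sqrt(2)*x - 8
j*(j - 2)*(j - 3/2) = j^3 - 7*j^2/2 + 3*j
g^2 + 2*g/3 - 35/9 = (g - 5/3)*(g + 7/3)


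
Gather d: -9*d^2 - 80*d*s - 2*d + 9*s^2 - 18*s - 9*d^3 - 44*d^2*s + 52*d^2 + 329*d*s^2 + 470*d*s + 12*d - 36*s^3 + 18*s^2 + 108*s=-9*d^3 + d^2*(43 - 44*s) + d*(329*s^2 + 390*s + 10) - 36*s^3 + 27*s^2 + 90*s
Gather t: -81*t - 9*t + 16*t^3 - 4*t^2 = 16*t^3 - 4*t^2 - 90*t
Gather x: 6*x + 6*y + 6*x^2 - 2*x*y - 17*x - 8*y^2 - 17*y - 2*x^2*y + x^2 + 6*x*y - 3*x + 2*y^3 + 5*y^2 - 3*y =x^2*(7 - 2*y) + x*(4*y - 14) + 2*y^3 - 3*y^2 - 14*y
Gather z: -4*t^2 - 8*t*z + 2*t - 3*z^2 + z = -4*t^2 + 2*t - 3*z^2 + z*(1 - 8*t)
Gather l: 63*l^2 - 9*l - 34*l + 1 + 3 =63*l^2 - 43*l + 4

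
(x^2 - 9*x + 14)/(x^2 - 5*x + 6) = (x - 7)/(x - 3)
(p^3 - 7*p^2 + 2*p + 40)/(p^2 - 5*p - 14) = (p^2 - 9*p + 20)/(p - 7)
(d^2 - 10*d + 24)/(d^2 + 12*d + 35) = (d^2 - 10*d + 24)/(d^2 + 12*d + 35)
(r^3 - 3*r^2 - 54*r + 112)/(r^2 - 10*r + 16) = r + 7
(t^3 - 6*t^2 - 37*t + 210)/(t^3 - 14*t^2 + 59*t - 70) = (t + 6)/(t - 2)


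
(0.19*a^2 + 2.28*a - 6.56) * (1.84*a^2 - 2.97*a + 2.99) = 0.3496*a^4 + 3.6309*a^3 - 18.2739*a^2 + 26.3004*a - 19.6144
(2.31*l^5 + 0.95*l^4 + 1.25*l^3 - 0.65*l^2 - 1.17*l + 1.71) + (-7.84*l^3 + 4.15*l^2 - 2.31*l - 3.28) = 2.31*l^5 + 0.95*l^4 - 6.59*l^3 + 3.5*l^2 - 3.48*l - 1.57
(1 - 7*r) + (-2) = -7*r - 1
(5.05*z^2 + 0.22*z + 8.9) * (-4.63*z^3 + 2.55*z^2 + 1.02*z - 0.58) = -23.3815*z^5 + 11.8589*z^4 - 35.495*z^3 + 19.9904*z^2 + 8.9504*z - 5.162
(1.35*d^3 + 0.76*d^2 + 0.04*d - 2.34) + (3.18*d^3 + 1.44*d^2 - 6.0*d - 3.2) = 4.53*d^3 + 2.2*d^2 - 5.96*d - 5.54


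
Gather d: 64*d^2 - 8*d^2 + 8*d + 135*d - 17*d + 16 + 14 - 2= 56*d^2 + 126*d + 28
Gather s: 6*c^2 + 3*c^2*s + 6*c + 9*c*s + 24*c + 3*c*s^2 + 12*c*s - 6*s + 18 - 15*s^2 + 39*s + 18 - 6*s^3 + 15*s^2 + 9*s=6*c^2 + 3*c*s^2 + 30*c - 6*s^3 + s*(3*c^2 + 21*c + 42) + 36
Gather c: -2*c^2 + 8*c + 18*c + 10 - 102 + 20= -2*c^2 + 26*c - 72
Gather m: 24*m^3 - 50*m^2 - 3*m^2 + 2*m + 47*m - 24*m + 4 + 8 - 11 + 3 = 24*m^3 - 53*m^2 + 25*m + 4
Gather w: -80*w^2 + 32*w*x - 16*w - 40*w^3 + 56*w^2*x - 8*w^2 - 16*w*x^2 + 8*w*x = -40*w^3 + w^2*(56*x - 88) + w*(-16*x^2 + 40*x - 16)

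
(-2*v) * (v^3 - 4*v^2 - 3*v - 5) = -2*v^4 + 8*v^3 + 6*v^2 + 10*v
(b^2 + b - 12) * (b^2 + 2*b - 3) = b^4 + 3*b^3 - 13*b^2 - 27*b + 36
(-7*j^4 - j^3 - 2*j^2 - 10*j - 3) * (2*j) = -14*j^5 - 2*j^4 - 4*j^3 - 20*j^2 - 6*j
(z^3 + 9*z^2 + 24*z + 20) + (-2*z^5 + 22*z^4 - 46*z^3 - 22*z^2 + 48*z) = -2*z^5 + 22*z^4 - 45*z^3 - 13*z^2 + 72*z + 20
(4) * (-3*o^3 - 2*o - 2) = -12*o^3 - 8*o - 8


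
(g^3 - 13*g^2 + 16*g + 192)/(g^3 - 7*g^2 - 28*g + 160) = (g^2 - 5*g - 24)/(g^2 + g - 20)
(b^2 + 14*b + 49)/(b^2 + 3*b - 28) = (b + 7)/(b - 4)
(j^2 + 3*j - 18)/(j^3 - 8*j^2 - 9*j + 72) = (j + 6)/(j^2 - 5*j - 24)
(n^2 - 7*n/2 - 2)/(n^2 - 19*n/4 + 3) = 2*(2*n + 1)/(4*n - 3)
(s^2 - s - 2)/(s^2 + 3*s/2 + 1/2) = 2*(s - 2)/(2*s + 1)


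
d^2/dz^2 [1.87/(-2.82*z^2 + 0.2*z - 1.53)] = (29.741976*z^2 - 2.10936*z - 1.87*(5.64*z - 0.2)*(11.28*z - 0.4) + 16.136604)/(2.82*z^2 - 0.2*z + 1.53)^3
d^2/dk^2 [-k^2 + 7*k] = -2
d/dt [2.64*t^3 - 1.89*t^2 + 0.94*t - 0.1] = 7.92*t^2 - 3.78*t + 0.94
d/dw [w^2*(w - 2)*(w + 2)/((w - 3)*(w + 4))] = w*(2*w^4 + 3*w^3 - 48*w^2 - 4*w + 96)/(w^4 + 2*w^3 - 23*w^2 - 24*w + 144)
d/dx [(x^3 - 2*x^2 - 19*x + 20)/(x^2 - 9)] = (x^4 - 8*x^2 - 4*x + 171)/(x^4 - 18*x^2 + 81)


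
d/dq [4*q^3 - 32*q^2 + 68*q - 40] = 12*q^2 - 64*q + 68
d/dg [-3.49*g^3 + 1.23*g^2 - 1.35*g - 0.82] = -10.47*g^2 + 2.46*g - 1.35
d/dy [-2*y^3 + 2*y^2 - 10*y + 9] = -6*y^2 + 4*y - 10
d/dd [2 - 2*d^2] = -4*d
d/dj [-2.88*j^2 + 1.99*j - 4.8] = 1.99 - 5.76*j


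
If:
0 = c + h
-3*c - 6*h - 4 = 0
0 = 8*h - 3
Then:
No Solution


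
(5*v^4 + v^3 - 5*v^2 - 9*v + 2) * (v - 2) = 5*v^5 - 9*v^4 - 7*v^3 + v^2 + 20*v - 4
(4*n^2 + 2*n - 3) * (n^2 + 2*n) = 4*n^4 + 10*n^3 + n^2 - 6*n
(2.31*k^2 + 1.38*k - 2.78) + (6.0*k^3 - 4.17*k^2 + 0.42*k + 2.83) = 6.0*k^3 - 1.86*k^2 + 1.8*k + 0.0500000000000003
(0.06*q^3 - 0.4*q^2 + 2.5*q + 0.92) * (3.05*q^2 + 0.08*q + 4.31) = 0.183*q^5 - 1.2152*q^4 + 7.8516*q^3 + 1.282*q^2 + 10.8486*q + 3.9652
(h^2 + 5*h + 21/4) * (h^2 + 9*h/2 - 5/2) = h^4 + 19*h^3/2 + 101*h^2/4 + 89*h/8 - 105/8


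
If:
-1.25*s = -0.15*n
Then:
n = 8.33333333333333*s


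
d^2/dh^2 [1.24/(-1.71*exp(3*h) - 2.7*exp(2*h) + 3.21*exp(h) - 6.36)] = (-1.24*(5.13*exp(2*h) + 5.4*exp(h) - 3.21)*(10.26*exp(2*h) + 10.8*exp(h) - 6.42)*exp(h) + (19.0836*exp(2*h) + 13.392*exp(h) - 3.9804)*(1.71*exp(3*h) + 2.7*exp(2*h) - 3.21*exp(h) + 6.36))*exp(h)/(1.71*exp(3*h) + 2.7*exp(2*h) - 3.21*exp(h) + 6.36)^3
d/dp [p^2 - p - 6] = 2*p - 1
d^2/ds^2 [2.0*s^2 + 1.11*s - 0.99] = 4.00000000000000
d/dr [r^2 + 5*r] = 2*r + 5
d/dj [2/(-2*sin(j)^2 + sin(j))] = 2*(4/tan(j) - cos(j)/sin(j)^2)/(2*sin(j) - 1)^2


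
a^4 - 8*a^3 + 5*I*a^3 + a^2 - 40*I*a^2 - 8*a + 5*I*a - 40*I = (a - 8)*(a - I)*(a + I)*(a + 5*I)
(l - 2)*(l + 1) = l^2 - l - 2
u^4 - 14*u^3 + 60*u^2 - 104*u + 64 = (u - 8)*(u - 2)^3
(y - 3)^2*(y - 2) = y^3 - 8*y^2 + 21*y - 18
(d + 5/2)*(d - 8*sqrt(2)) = d^2 - 8*sqrt(2)*d + 5*d/2 - 20*sqrt(2)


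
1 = 1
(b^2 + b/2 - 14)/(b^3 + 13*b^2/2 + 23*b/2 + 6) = (2*b - 7)/(2*b^2 + 5*b + 3)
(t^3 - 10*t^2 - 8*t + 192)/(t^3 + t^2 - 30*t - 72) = (t - 8)/(t + 3)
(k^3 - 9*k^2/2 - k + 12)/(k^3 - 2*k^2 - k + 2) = (k^2 - 5*k/2 - 6)/(k^2 - 1)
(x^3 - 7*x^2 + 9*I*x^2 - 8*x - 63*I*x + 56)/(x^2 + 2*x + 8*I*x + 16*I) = (x^2 + x*(-7 + I) - 7*I)/(x + 2)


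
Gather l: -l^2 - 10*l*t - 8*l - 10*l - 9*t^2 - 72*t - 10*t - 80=-l^2 + l*(-10*t - 18) - 9*t^2 - 82*t - 80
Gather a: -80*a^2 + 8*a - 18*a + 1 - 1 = -80*a^2 - 10*a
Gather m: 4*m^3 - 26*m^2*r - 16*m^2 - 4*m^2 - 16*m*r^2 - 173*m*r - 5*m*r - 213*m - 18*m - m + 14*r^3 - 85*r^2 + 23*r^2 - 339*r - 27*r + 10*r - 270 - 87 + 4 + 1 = 4*m^3 + m^2*(-26*r - 20) + m*(-16*r^2 - 178*r - 232) + 14*r^3 - 62*r^2 - 356*r - 352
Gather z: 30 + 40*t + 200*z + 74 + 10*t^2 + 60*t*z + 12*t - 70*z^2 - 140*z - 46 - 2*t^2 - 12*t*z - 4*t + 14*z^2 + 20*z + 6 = 8*t^2 + 48*t - 56*z^2 + z*(48*t + 80) + 64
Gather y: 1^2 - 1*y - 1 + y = 0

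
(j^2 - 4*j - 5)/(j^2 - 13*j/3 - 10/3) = 3*(j + 1)/(3*j + 2)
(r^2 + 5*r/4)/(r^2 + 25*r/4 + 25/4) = r/(r + 5)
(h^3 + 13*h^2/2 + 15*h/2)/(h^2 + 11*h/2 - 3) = h*(2*h^2 + 13*h + 15)/(2*h^2 + 11*h - 6)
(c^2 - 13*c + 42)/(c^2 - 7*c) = (c - 6)/c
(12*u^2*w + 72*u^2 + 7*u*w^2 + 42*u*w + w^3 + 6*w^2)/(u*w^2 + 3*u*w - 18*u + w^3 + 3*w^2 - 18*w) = (12*u^2 + 7*u*w + w^2)/(u*w - 3*u + w^2 - 3*w)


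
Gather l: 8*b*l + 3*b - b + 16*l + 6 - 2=2*b + l*(8*b + 16) + 4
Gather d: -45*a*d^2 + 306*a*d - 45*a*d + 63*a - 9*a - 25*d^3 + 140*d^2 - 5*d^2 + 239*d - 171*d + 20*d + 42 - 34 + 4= 54*a - 25*d^3 + d^2*(135 - 45*a) + d*(261*a + 88) + 12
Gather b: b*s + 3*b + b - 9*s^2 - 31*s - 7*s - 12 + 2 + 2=b*(s + 4) - 9*s^2 - 38*s - 8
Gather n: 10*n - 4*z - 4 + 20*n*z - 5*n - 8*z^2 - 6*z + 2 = n*(20*z + 5) - 8*z^2 - 10*z - 2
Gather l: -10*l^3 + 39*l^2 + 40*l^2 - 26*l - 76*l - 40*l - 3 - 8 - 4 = -10*l^3 + 79*l^2 - 142*l - 15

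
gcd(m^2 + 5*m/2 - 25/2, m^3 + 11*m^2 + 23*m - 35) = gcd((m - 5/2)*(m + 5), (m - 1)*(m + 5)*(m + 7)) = m + 5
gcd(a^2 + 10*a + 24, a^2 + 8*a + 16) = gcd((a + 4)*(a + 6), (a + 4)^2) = a + 4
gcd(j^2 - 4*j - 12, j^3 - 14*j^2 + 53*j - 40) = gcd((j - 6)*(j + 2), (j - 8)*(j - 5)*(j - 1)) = 1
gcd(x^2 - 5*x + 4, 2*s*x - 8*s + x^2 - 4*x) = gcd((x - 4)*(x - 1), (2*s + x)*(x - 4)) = x - 4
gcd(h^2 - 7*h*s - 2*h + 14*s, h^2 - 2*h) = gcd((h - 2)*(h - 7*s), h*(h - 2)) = h - 2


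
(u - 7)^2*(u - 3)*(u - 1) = u^4 - 18*u^3 + 108*u^2 - 238*u + 147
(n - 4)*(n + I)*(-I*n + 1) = -I*n^3 + 2*n^2 + 4*I*n^2 - 8*n + I*n - 4*I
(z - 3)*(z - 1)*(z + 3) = z^3 - z^2 - 9*z + 9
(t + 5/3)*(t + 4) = t^2 + 17*t/3 + 20/3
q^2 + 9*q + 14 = (q + 2)*(q + 7)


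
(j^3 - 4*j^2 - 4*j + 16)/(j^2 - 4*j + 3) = (j^3 - 4*j^2 - 4*j + 16)/(j^2 - 4*j + 3)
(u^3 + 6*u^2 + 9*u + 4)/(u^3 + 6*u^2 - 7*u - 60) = (u^2 + 2*u + 1)/(u^2 + 2*u - 15)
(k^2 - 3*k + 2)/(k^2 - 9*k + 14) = (k - 1)/(k - 7)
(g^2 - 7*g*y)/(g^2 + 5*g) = (g - 7*y)/(g + 5)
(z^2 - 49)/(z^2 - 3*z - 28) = (z + 7)/(z + 4)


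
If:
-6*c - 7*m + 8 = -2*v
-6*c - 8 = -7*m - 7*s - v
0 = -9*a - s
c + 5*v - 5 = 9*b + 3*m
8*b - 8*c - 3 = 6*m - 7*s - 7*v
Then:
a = 95*v/679 - 1093/4074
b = 26*v/97 - 293/776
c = 1093/776 - 47*v/97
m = 68*v/97 - 25/388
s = 3279/1358 - 855*v/679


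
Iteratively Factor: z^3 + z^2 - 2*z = (z)*(z^2 + z - 2) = z*(z - 1)*(z + 2)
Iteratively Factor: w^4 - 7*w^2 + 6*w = (w + 3)*(w^3 - 3*w^2 + 2*w) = (w - 1)*(w + 3)*(w^2 - 2*w) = (w - 2)*(w - 1)*(w + 3)*(w)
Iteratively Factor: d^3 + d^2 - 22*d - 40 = (d - 5)*(d^2 + 6*d + 8) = (d - 5)*(d + 2)*(d + 4)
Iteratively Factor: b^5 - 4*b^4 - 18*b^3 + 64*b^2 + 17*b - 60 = (b + 1)*(b^4 - 5*b^3 - 13*b^2 + 77*b - 60) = (b - 1)*(b + 1)*(b^3 - 4*b^2 - 17*b + 60) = (b - 3)*(b - 1)*(b + 1)*(b^2 - b - 20) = (b - 3)*(b - 1)*(b + 1)*(b + 4)*(b - 5)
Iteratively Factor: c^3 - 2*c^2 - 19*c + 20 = (c + 4)*(c^2 - 6*c + 5) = (c - 5)*(c + 4)*(c - 1)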